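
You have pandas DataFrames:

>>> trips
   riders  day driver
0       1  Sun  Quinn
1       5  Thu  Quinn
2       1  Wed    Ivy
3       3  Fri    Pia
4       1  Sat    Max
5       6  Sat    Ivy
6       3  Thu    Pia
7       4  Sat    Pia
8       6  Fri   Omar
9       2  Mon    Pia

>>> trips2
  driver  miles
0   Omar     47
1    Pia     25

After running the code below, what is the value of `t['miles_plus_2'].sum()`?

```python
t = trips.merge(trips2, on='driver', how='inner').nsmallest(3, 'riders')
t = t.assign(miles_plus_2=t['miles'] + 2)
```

81

merge on 'driver' (how='inner') → 5 rows:
   riders  day driver  miles
0       3  Fri    Pia     25
1       3  Thu    Pia     25
2       4  Sat    Pia     25
3       6  Fri   Omar     47
4       2  Mon    Pia     25
take 3 rows with smallest riders:
   riders  day driver  miles
4       2  Mon    Pia     25
0       3  Fri    Pia     25
1       3  Thu    Pia     25
add column miles_plus_2 = t['miles'] + 2:
   riders  day driver  miles  miles_plus_2
4       2  Mon    Pia     25            27
0       3  Fri    Pia     25            27
1       3  Thu    Pia     25            27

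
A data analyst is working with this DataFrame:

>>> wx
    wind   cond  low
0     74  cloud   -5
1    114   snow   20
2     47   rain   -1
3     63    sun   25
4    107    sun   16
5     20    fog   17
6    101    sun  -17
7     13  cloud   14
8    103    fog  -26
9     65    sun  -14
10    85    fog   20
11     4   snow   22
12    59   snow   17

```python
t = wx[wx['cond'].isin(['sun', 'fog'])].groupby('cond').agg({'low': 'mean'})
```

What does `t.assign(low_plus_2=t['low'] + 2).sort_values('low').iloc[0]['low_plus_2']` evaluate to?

4.5

filter rows where cond in ['sun', 'fog']:
    wind cond  low
3     63  sun   25
4    107  sun   16
5     20  fog   17
6    101  sun  -17
8    103  fog  -26
9     65  sun  -14
10    85  fog   20
group by cond, mean of low:
           low
cond          
fog   3.666667
sun   2.500000
add column low_plus_2 = t['low'] + 2:
           low  low_plus_2
cond                      
fog   3.666667    5.666667
sun   2.500000    4.500000
sort by low:
           low  low_plus_2
cond                      
sun   2.500000    4.500000
fog   3.666667    5.666667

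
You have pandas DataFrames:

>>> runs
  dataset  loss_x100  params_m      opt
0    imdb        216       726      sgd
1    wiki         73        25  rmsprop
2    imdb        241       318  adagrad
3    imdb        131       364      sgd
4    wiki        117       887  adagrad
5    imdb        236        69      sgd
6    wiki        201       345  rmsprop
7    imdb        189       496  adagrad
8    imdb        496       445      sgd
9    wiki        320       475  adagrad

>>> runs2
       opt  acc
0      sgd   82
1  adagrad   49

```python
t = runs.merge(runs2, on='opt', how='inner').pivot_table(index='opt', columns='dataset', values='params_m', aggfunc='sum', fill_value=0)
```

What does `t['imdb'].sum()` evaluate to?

2418

merge on 'opt' (how='inner') → 8 rows:
  dataset  loss_x100  params_m      opt  acc
0    imdb        216       726      sgd   82
1    imdb        241       318  adagrad   49
2    imdb        131       364      sgd   82
3    wiki        117       887  adagrad   49
4    imdb        236        69      sgd   82
5    imdb        189       496  adagrad   49
6    imdb        496       445      sgd   82
7    wiki        320       475  adagrad   49
pivot: rows=opt, cols=dataset, sum(params_m):
dataset  imdb  wiki
opt                
adagrad   814  1362
sgd      1604     0
Hence 2418.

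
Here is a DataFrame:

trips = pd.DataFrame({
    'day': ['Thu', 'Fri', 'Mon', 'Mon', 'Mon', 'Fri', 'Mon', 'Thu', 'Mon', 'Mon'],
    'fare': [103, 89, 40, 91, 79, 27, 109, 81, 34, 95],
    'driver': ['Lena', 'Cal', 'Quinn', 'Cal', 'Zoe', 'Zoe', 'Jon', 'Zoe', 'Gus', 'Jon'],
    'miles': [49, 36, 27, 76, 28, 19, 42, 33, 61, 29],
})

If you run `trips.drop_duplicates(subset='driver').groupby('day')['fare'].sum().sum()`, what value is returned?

454

drop duplicate driver (keep=first):
   day  fare driver  miles
0  Thu   103   Lena     49
1  Fri    89    Cal     36
2  Mon    40  Quinn     27
4  Mon    79    Zoe     28
6  Mon   109    Jon     42
8  Mon    34    Gus     61
group by day, sum of fare:
day
Fri     89
Mon    262
Thu    103
Name: fare, dtype: int64
sum of the resulting series → 454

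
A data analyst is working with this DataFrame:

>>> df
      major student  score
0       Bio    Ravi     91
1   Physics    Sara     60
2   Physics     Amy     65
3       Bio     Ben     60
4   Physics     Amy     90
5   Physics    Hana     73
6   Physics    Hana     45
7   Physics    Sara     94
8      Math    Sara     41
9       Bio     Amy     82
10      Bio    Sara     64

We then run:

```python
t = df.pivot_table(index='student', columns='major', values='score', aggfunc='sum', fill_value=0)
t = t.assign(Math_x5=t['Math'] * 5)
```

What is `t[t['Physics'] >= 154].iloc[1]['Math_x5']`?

205

pivot: rows=student, cols=major, sum(score):
major    Bio  Math  Physics
student                    
Amy       82     0      155
Ben       60     0        0
Hana       0     0      118
Ravi      91     0        0
Sara      64    41      154
add column Math_x5 = t['Math'] * 5:
major    Bio  Math  Physics  Math_x5
student                             
Amy       82     0      155        0
Ben       60     0        0        0
Hana       0     0      118        0
Ravi      91     0        0        0
Sara      64    41      154      205
filter rows where Physics >= 154:
major    Bio  Math  Physics  Math_x5
student                             
Amy       82     0      155        0
Sara      64    41      154      205
Taking the value at position 1, column 'Math_x5' gives 205.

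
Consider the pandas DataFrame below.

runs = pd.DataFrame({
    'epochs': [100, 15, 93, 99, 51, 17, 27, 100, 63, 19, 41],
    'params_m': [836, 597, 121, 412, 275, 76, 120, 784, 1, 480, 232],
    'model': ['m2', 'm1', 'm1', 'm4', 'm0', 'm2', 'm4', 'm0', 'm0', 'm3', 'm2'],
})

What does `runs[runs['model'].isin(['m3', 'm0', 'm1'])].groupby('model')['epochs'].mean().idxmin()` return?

m3

filter rows where model in ['m3', 'm0', 'm1']:
   epochs  params_m model
1      15       597    m1
2      93       121    m1
4      51       275    m0
7     100       784    m0
8      63         1    m0
9      19       480    m3
group by model, mean of epochs:
model
m0    71.333333
m1    54.000000
m3    19.000000
Name: epochs, dtype: float64
Taking the label with the smallest value gives m3.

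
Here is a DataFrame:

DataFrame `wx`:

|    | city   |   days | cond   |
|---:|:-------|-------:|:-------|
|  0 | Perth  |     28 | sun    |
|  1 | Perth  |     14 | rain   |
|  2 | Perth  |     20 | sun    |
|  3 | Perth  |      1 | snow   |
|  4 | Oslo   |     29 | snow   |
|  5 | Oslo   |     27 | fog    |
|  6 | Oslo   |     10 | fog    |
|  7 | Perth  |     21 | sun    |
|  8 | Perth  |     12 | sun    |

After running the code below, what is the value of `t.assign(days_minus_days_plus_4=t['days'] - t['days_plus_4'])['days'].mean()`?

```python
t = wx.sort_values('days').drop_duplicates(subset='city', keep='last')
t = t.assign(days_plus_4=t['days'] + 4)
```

28.5

sort by days:
    city  days  cond
3  Perth     1  snow
6   Oslo    10   fog
8  Perth    12   sun
1  Perth    14  rain
2  Perth    20   sun
7  Perth    21   sun
5   Oslo    27   fog
0  Perth    28   sun
4   Oslo    29  snow
drop duplicate city (keep=last):
    city  days  cond
0  Perth    28   sun
4   Oslo    29  snow
add column days_plus_4 = t['days'] + 4:
    city  days  cond  days_plus_4
0  Perth    28   sun           32
4   Oslo    29  snow           33
add column days_minus_days_plus_4 = t['days'] - t['days_plus_4']:
    city  days  cond  days_plus_4  days_minus_days_plus_4
0  Perth    28   sun           32                      -4
4   Oslo    29  snow           33                      -4
mean of column 'days' → 28.5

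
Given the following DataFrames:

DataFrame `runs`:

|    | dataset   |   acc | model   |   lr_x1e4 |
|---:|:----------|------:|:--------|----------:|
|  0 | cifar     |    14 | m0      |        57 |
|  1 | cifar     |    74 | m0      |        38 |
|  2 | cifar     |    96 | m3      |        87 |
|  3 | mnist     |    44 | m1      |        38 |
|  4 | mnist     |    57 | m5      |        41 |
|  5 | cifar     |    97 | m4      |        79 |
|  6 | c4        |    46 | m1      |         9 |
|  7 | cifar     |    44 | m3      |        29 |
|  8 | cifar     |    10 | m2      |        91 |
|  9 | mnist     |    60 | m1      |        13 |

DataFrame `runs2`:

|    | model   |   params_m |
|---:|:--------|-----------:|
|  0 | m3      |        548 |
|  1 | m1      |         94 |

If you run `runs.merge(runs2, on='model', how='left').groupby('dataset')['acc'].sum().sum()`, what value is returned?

542

merge on 'model' (how='left') → 10 rows:
  dataset  acc model  lr_x1e4  params_m
0   cifar   14    m0       57       NaN
1   cifar   74    m0       38       NaN
2   cifar   96    m3       87     548.0
3   mnist   44    m1       38      94.0
4   mnist   57    m5       41       NaN
5   cifar   97    m4       79       NaN
6      c4   46    m1        9      94.0
7   cifar   44    m3       29     548.0
8   cifar   10    m2       91       NaN
9   mnist   60    m1       13      94.0
group by dataset, sum of acc:
dataset
c4        46
cifar    335
mnist    161
Name: acc, dtype: int64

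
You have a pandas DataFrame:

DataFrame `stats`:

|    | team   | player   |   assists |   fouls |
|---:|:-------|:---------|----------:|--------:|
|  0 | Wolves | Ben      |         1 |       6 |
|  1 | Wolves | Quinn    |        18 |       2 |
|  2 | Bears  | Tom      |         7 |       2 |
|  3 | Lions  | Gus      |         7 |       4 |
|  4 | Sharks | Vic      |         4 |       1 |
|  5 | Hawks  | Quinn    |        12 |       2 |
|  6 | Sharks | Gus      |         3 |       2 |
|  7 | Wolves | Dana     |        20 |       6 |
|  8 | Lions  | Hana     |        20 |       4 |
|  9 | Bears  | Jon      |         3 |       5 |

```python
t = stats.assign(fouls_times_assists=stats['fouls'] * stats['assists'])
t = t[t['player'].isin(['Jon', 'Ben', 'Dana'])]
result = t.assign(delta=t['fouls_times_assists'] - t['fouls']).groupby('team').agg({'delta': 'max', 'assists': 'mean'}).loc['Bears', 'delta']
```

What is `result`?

add column fouls_times_assists = stats['fouls'] * stats['assists']:
     team player  assists  fouls  fouls_times_assists
0  Wolves    Ben        1      6                    6
1  Wolves  Quinn       18      2                   36
2   Bears    Tom        7      2                   14
3   Lions    Gus        7      4                   28
4  Sharks    Vic        4      1                    4
5   Hawks  Quinn       12      2                   24
6  Sharks    Gus        3      2                    6
7  Wolves   Dana       20      6                  120
8   Lions   Hana       20      4                   80
9   Bears    Jon        3      5                   15
filter rows where player in ['Jon', 'Ben', 'Dana']:
     team player  assists  fouls  fouls_times_assists
0  Wolves    Ben        1      6                    6
7  Wolves   Dana       20      6                  120
9   Bears    Jon        3      5                   15
add column delta = t['fouls_times_assists'] - t['fouls']:
     team player  assists  fouls  fouls_times_assists  delta
0  Wolves    Ben        1      6                    6      0
7  Wolves   Dana       20      6                  120    114
9   Bears    Jon        3      5                   15     10
group by team: max(delta), mean(assists):
        delta  assists
team                  
Bears      10      3.0
Wolves    114     10.5
Finally, value at row 'Bears', column 'delta' = 10.

10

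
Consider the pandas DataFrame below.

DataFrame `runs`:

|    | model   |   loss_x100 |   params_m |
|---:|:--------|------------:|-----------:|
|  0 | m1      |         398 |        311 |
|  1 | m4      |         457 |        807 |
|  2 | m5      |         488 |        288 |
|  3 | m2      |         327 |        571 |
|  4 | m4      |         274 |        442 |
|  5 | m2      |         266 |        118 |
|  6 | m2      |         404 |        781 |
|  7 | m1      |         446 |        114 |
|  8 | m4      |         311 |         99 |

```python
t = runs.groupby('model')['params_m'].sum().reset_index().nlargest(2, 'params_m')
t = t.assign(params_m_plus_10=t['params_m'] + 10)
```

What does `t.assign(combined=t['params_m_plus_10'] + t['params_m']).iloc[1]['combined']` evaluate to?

group by model, sum of params_m:
model
m1     425
m2    1470
m4    1348
m5     288
Name: params_m, dtype: int64
reset_index():
  model  params_m
0    m1       425
1    m2      1470
2    m4      1348
3    m5       288
take 2 rows with largest params_m:
  model  params_m
1    m2      1470
2    m4      1348
add column params_m_plus_10 = t['params_m'] + 10:
  model  params_m  params_m_plus_10
1    m2      1470              1480
2    m4      1348              1358
add column combined = t['params_m_plus_10'] + t['params_m']:
  model  params_m  params_m_plus_10  combined
1    m2      1470              1480      2950
2    m4      1348              1358      2706
Finally, value at position 1, column 'combined' = 2706.

2706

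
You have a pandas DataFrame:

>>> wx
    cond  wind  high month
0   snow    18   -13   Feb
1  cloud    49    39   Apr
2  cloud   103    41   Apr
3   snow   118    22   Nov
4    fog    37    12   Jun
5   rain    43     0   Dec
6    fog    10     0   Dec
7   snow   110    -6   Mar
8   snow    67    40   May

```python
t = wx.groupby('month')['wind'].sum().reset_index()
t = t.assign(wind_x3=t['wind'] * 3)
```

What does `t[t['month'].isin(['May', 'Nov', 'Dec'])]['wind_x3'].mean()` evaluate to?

group by month, sum of wind:
month
Apr    152
Dec     53
Feb     18
Jun     37
Mar    110
May     67
Nov    118
Name: wind, dtype: int64
reset_index():
  month  wind
0   Apr   152
1   Dec    53
2   Feb    18
3   Jun    37
4   Mar   110
5   May    67
6   Nov   118
add column wind_x3 = t['wind'] * 3:
  month  wind  wind_x3
0   Apr   152      456
1   Dec    53      159
2   Feb    18       54
3   Jun    37      111
4   Mar   110      330
5   May    67      201
6   Nov   118      354
filter rows where month in ['May', 'Nov', 'Dec']:
  month  wind  wind_x3
1   Dec    53      159
5   May    67      201
6   Nov   118      354
Hence 238.0.

238.0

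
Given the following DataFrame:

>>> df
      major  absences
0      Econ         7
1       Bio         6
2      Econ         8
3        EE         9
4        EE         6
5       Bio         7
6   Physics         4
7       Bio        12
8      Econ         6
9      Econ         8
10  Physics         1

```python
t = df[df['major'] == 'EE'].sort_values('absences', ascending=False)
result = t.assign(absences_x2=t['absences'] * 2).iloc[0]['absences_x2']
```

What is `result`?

filter rows where major == 'EE':
  major  absences
3    EE         9
4    EE         6
sort by absences descending:
  major  absences
3    EE         9
4    EE         6
add column absences_x2 = t['absences'] * 2:
  major  absences  absences_x2
3    EE         9           18
4    EE         6           12
The value at position 0, column 'absences_x2' is 18.

18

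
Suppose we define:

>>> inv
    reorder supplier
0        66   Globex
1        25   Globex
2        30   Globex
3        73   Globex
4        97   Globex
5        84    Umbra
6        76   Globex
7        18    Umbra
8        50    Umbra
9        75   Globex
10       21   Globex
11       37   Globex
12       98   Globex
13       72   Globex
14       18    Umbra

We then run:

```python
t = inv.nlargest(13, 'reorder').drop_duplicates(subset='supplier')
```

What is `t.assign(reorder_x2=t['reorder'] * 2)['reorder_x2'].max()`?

take 13 rows with largest reorder:
    reorder supplier
12       98   Globex
4        97   Globex
5        84    Umbra
6        76   Globex
9        75   Globex
3        73   Globex
13       72   Globex
0        66   Globex
8        50    Umbra
11       37   Globex
2        30   Globex
1        25   Globex
10       21   Globex
drop duplicate supplier (keep=first):
    reorder supplier
12       98   Globex
5        84    Umbra
add column reorder_x2 = t['reorder'] * 2:
    reorder supplier  reorder_x2
12       98   Globex         196
5        84    Umbra         168

196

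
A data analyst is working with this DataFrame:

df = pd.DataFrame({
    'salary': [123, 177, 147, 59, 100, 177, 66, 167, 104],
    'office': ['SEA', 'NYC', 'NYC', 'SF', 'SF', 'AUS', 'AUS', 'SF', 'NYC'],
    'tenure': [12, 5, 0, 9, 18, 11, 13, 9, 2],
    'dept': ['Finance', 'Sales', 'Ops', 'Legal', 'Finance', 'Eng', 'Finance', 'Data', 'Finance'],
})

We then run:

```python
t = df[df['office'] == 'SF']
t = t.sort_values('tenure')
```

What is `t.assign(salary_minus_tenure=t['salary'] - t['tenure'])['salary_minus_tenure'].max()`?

158

filter rows where office == 'SF':
   salary office  tenure     dept
3      59     SF       9    Legal
4     100     SF      18  Finance
7     167     SF       9     Data
sort by tenure:
   salary office  tenure     dept
3      59     SF       9    Legal
7     167     SF       9     Data
4     100     SF      18  Finance
add column salary_minus_tenure = t['salary'] - t['tenure']:
   salary office  tenure     dept  salary_minus_tenure
3      59     SF       9    Legal                   50
7     167     SF       9     Data                  158
4     100     SF      18  Finance                   82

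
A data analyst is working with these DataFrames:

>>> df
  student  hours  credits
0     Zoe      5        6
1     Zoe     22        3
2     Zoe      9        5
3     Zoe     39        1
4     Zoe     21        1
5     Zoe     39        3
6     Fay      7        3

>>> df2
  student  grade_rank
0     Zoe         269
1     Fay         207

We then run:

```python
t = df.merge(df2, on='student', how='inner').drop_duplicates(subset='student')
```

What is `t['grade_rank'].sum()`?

476

merge on 'student' (how='inner') → 7 rows:
  student  hours  credits  grade_rank
0     Zoe      5        6         269
1     Zoe     22        3         269
2     Zoe      9        5         269
3     Zoe     39        1         269
4     Zoe     21        1         269
5     Zoe     39        3         269
6     Fay      7        3         207
drop duplicate student (keep=first):
  student  hours  credits  grade_rank
0     Zoe      5        6         269
6     Fay      7        3         207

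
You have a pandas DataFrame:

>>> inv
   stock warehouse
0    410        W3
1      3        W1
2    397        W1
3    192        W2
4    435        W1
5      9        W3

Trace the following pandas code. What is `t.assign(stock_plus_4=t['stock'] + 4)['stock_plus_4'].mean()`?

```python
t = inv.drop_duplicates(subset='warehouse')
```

205.666666667

drop duplicate warehouse (keep=first):
   stock warehouse
0    410        W3
1      3        W1
3    192        W2
add column stock_plus_4 = t['stock'] + 4:
   stock warehouse  stock_plus_4
0    410        W3           414
1      3        W1             7
3    192        W2           196
Finally, mean of column 'stock_plus_4' = 205.666666667.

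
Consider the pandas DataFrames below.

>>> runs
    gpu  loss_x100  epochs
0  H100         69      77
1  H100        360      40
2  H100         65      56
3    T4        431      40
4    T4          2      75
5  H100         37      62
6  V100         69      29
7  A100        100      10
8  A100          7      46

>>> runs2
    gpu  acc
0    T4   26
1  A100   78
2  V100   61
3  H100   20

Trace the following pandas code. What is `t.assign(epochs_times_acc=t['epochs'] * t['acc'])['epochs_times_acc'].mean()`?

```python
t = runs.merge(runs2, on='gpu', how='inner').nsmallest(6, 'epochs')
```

merge on 'gpu' (how='inner') → 9 rows:
    gpu  loss_x100  epochs  acc
0  H100         69      77   20
1  H100        360      40   20
2  H100         65      56   20
3    T4        431      40   26
4    T4          2      75   26
5  H100         37      62   20
6  V100         69      29   61
7  A100        100      10   78
8  A100          7      46   78
take 6 rows with smallest epochs:
    gpu  loss_x100  epochs  acc
7  A100        100      10   78
6  V100         69      29   61
1  H100        360      40   20
3    T4        431      40   26
8  A100          7      46   78
2  H100         65      56   20
add column epochs_times_acc = t['epochs'] * t['acc']:
    gpu  loss_x100  epochs  acc  epochs_times_acc
7  A100        100      10   78               780
6  V100         69      29   61              1769
1  H100        360      40   20               800
3    T4        431      40   26              1040
8  A100          7      46   78              3588
2  H100         65      56   20              1120
The mean of column 'epochs_times_acc' is 1516.16666667.

1516.16666667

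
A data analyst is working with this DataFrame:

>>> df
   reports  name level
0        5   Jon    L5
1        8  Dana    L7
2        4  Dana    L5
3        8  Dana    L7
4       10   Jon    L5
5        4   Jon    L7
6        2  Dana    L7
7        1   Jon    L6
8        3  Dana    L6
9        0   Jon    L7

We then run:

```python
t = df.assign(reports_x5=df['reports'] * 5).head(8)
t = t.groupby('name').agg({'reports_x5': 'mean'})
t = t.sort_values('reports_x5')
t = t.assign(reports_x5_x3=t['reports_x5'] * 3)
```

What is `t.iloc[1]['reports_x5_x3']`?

82.5

add column reports_x5 = df['reports'] * 5:
   reports  name level  reports_x5
0        5   Jon    L5          25
1        8  Dana    L7          40
2        4  Dana    L5          20
3        8  Dana    L7          40
4       10   Jon    L5          50
5        4   Jon    L7          20
6        2  Dana    L7          10
7        1   Jon    L6           5
8        3  Dana    L6          15
9        0   Jon    L7           0
take first 8 rows:
   reports  name level  reports_x5
0        5   Jon    L5          25
1        8  Dana    L7          40
2        4  Dana    L5          20
3        8  Dana    L7          40
4       10   Jon    L5          50
5        4   Jon    L7          20
6        2  Dana    L7          10
7        1   Jon    L6           5
group by name, mean of reports_x5:
      reports_x5
name            
Dana        27.5
Jon         25.0
sort by reports_x5:
      reports_x5
name            
Jon         25.0
Dana        27.5
add column reports_x5_x3 = t['reports_x5'] * 3:
      reports_x5  reports_x5_x3
name                           
Jon         25.0           75.0
Dana        27.5           82.5
Hence 82.5.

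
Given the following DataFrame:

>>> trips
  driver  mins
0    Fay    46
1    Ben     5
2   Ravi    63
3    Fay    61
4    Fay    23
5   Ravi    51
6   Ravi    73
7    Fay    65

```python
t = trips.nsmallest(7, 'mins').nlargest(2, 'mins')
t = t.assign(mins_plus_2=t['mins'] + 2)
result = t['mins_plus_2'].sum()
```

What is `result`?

132

take 7 rows with smallest mins:
  driver  mins
1    Ben     5
4    Fay    23
0    Fay    46
5   Ravi    51
3    Fay    61
2   Ravi    63
7    Fay    65
take 2 rows with largest mins:
  driver  mins
7    Fay    65
2   Ravi    63
add column mins_plus_2 = t['mins'] + 2:
  driver  mins  mins_plus_2
7    Fay    65           67
2   Ravi    63           65
So sum() = 132.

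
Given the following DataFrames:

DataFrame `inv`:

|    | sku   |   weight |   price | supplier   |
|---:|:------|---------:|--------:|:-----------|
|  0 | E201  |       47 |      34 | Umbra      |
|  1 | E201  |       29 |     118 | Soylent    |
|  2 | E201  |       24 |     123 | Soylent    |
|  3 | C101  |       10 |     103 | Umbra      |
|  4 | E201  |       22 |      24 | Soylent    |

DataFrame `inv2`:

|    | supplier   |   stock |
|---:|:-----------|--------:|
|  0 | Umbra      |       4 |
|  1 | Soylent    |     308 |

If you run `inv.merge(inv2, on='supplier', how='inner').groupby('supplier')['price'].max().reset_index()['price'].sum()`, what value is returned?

merge on 'supplier' (how='inner') → 5 rows:
    sku  weight  price supplier  stock
0  E201      47     34    Umbra      4
1  E201      29    118  Soylent    308
2  E201      24    123  Soylent    308
3  C101      10    103    Umbra      4
4  E201      22     24  Soylent    308
group by supplier, max of price:
supplier
Soylent    123
Umbra      103
Name: price, dtype: int64
reset_index():
  supplier  price
0  Soylent    123
1    Umbra    103

226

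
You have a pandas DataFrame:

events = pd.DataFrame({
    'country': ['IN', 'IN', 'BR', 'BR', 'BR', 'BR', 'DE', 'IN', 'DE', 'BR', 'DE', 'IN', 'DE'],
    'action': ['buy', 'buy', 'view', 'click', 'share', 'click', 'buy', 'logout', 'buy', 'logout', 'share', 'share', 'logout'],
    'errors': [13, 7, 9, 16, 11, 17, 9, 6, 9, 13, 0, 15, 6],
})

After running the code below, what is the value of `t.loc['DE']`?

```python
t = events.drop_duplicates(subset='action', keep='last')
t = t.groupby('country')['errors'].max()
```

9

drop duplicate action (keep=last):
   country  action  errors
2       BR    view       9
5       BR   click      17
8       DE     buy       9
11      IN   share      15
12      DE  logout       6
group by country, max of errors:
country
BR    17
DE     9
IN    15
Name: errors, dtype: int64
The value at index 'DE' is 9.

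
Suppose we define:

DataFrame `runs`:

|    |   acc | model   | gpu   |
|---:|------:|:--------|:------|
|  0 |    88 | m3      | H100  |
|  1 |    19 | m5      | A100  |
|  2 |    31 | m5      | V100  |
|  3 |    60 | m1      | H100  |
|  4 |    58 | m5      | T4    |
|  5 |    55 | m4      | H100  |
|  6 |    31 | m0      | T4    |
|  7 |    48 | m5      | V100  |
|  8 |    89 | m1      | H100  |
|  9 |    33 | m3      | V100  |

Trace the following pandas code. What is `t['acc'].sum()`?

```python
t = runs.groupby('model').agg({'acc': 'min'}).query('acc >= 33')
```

group by model, min of acc:
       acc
model     
m0      31
m1      60
m3      33
m4      55
m5      19
filter rows where acc >= 33:
       acc
model     
m1      60
m3      33
m4      55
sum of column 'acc' → 148

148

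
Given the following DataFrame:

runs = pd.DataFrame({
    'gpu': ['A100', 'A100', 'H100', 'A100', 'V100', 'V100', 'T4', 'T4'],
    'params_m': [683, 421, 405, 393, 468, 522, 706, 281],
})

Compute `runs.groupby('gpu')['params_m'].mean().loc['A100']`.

group by gpu, mean of params_m:
gpu
A100    499.0
H100    405.0
T4      493.5
V100    495.0
Name: params_m, dtype: float64

499.0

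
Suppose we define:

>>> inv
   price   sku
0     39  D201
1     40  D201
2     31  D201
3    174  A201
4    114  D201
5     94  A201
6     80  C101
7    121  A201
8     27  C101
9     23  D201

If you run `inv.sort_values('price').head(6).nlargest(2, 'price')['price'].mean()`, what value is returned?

sort by price:
   price   sku
9     23  D201
8     27  C101
2     31  D201
0     39  D201
1     40  D201
6     80  C101
5     94  A201
4    114  D201
7    121  A201
3    174  A201
take first 6 rows:
   price   sku
9     23  D201
8     27  C101
2     31  D201
0     39  D201
1     40  D201
6     80  C101
take 2 rows with largest price:
   price   sku
6     80  C101
1     40  D201
Then the mean of column 'price': 60.0

60.0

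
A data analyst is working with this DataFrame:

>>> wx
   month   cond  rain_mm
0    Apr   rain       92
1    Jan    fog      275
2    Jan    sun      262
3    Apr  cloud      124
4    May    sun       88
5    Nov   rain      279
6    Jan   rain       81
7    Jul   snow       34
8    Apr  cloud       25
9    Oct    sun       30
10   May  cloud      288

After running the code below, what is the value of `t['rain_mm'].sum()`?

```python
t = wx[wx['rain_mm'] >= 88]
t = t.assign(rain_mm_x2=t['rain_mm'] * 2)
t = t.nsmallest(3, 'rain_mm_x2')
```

304

filter rows where rain_mm >= 88:
   month   cond  rain_mm
0    Apr   rain       92
1    Jan    fog      275
2    Jan    sun      262
3    Apr  cloud      124
4    May    sun       88
5    Nov   rain      279
10   May  cloud      288
add column rain_mm_x2 = t['rain_mm'] * 2:
   month   cond  rain_mm  rain_mm_x2
0    Apr   rain       92         184
1    Jan    fog      275         550
2    Jan    sun      262         524
3    Apr  cloud      124         248
4    May    sun       88         176
5    Nov   rain      279         558
10   May  cloud      288         576
take 3 rows with smallest rain_mm_x2:
  month   cond  rain_mm  rain_mm_x2
4   May    sun       88         176
0   Apr   rain       92         184
3   Apr  cloud      124         248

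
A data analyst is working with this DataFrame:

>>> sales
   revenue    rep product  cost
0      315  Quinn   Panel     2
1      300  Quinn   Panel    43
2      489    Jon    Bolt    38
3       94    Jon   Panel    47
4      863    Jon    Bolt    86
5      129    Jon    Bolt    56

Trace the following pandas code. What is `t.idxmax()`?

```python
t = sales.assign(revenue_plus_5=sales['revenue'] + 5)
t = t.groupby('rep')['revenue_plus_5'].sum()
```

Jon

add column revenue_plus_5 = sales['revenue'] + 5:
   revenue    rep product  cost  revenue_plus_5
0      315  Quinn   Panel     2             320
1      300  Quinn   Panel    43             305
2      489    Jon    Bolt    38             494
3       94    Jon   Panel    47              99
4      863    Jon    Bolt    86             868
5      129    Jon    Bolt    56             134
group by rep, sum of revenue_plus_5:
rep
Jon      1595
Quinn     625
Name: revenue_plus_5, dtype: int64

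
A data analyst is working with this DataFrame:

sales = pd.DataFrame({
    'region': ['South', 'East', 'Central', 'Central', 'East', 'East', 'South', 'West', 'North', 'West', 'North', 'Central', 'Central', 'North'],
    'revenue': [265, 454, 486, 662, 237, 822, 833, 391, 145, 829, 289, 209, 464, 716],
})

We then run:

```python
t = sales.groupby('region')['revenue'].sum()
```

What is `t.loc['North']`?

group by region, sum of revenue:
region
Central    1821
East       1513
North      1150
South      1098
West       1220
Name: revenue, dtype: int64
Hence 1150.

1150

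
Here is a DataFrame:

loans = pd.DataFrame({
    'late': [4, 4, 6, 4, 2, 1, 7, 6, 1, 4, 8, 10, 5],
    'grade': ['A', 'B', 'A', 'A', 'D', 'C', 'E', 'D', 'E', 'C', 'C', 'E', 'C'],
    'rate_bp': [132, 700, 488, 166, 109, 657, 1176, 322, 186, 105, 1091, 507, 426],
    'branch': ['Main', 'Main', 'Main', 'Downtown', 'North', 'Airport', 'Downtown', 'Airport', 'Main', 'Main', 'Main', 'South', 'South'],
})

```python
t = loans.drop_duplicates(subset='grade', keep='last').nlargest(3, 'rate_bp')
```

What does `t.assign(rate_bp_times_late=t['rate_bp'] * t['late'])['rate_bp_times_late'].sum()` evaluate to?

10000

drop duplicate grade (keep=last):
    late grade  rate_bp    branch
1      4     B      700      Main
3      4     A      166  Downtown
7      6     D      322   Airport
11    10     E      507     South
12     5     C      426     South
take 3 rows with largest rate_bp:
    late grade  rate_bp branch
1      4     B      700   Main
11    10     E      507  South
12     5     C      426  South
add column rate_bp_times_late = t['rate_bp'] * t['late']:
    late grade  rate_bp branch  rate_bp_times_late
1      4     B      700   Main                2800
11    10     E      507  South                5070
12     5     C      426  South                2130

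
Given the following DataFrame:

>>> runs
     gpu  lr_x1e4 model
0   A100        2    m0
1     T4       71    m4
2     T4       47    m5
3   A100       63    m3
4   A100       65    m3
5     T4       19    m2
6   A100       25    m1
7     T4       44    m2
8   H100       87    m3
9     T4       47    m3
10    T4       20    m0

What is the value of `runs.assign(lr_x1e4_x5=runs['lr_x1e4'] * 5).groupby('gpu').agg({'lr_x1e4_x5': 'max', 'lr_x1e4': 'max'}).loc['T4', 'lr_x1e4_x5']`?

355

add column lr_x1e4_x5 = runs['lr_x1e4'] * 5:
     gpu  lr_x1e4 model  lr_x1e4_x5
0   A100        2    m0          10
1     T4       71    m4         355
2     T4       47    m5         235
3   A100       63    m3         315
4   A100       65    m3         325
5     T4       19    m2          95
6   A100       25    m1         125
7     T4       44    m2         220
8   H100       87    m3         435
9     T4       47    m3         235
10    T4       20    m0         100
group by gpu: max(lr_x1e4_x5), max(lr_x1e4):
      lr_x1e4_x5  lr_x1e4
gpu                      
A100         325       65
H100         435       87
T4           355       71
Hence 355.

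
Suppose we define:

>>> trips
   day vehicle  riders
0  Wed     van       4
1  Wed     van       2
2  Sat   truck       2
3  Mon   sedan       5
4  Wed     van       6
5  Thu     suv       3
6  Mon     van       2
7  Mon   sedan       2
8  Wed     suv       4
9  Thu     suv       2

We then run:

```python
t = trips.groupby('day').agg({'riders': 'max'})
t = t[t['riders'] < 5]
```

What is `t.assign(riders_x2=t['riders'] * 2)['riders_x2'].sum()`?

10

group by day, max of riders:
     riders
day        
Mon       5
Sat       2
Thu       3
Wed       6
filter rows where riders < 5:
     riders
day        
Sat       2
Thu       3
add column riders_x2 = t['riders'] * 2:
     riders  riders_x2
day                   
Sat       2          4
Thu       3          6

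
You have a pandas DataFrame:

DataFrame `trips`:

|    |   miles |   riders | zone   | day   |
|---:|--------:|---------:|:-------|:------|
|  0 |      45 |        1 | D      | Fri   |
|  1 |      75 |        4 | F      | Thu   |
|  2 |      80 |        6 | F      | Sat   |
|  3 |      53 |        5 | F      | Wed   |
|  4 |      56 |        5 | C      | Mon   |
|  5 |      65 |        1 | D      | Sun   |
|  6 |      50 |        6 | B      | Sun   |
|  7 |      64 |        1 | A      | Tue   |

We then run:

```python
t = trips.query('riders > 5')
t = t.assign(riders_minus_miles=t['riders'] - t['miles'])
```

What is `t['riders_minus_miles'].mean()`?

filter rows where riders > 5:
   miles  riders zone  day
2     80       6    F  Sat
6     50       6    B  Sun
add column riders_minus_miles = t['riders'] - t['miles']:
   miles  riders zone  day  riders_minus_miles
2     80       6    F  Sat                 -74
6     50       6    B  Sun                 -44
Then the mean of column 'riders_minus_miles': -59.0

-59.0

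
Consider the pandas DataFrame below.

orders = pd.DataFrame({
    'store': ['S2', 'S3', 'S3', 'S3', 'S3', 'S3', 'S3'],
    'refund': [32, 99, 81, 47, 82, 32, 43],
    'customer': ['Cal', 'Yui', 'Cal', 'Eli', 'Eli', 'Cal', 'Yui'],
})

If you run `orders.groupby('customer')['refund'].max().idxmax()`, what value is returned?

Yui

group by customer, max of refund:
customer
Cal    81
Eli    82
Yui    99
Name: refund, dtype: int64
Finally, label with the largest value = Yui.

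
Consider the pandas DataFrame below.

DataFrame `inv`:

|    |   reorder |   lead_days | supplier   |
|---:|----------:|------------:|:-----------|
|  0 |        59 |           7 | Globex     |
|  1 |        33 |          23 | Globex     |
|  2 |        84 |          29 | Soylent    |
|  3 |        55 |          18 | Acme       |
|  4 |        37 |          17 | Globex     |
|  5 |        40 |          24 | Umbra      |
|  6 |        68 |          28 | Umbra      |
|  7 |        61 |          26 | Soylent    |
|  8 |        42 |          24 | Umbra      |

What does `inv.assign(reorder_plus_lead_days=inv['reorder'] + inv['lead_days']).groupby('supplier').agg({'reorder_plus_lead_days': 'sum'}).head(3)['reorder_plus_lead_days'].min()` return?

73

add column reorder_plus_lead_days = inv['reorder'] + inv['lead_days']:
   reorder  lead_days supplier  reorder_plus_lead_days
0       59          7   Globex                      66
1       33         23   Globex                      56
2       84         29  Soylent                     113
3       55         18     Acme                      73
4       37         17   Globex                      54
5       40         24    Umbra                      64
6       68         28    Umbra                      96
7       61         26  Soylent                      87
8       42         24    Umbra                      66
group by supplier, sum of reorder_plus_lead_days:
          reorder_plus_lead_days
supplier                        
Acme                          73
Globex                       176
Soylent                      200
Umbra                        226
take first 3 rows:
          reorder_plus_lead_days
supplier                        
Acme                          73
Globex                       176
Soylent                      200
Then the min of column 'reorder_plus_lead_days': 73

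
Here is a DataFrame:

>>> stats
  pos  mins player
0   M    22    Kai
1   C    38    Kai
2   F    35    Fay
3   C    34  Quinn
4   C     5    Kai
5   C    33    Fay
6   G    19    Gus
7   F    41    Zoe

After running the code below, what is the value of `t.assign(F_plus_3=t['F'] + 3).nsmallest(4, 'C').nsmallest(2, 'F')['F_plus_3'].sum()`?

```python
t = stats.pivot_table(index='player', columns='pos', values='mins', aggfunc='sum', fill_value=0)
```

6

pivot: rows=player, cols=pos, sum(mins):
pos      C   F   G   M
player                
Fay     33  35   0   0
Gus      0   0  19   0
Kai     43   0   0  22
Quinn   34   0   0   0
Zoe      0  41   0   0
add column F_plus_3 = t['F'] + 3:
pos      C   F   G   M  F_plus_3
player                          
Fay     33  35   0   0        38
Gus      0   0  19   0         3
Kai     43   0   0  22         3
Quinn   34   0   0   0         3
Zoe      0  41   0   0        44
take 4 rows with smallest C:
pos      C   F   G  M  F_plus_3
player                         
Gus      0   0  19  0         3
Zoe      0  41   0  0        44
Fay     33  35   0  0        38
Quinn   34   0   0  0         3
take 2 rows with smallest F:
pos      C  F   G  M  F_plus_3
player                        
Gus      0  0  19  0         3
Quinn   34  0   0  0         3
sum of column 'F_plus_3' → 6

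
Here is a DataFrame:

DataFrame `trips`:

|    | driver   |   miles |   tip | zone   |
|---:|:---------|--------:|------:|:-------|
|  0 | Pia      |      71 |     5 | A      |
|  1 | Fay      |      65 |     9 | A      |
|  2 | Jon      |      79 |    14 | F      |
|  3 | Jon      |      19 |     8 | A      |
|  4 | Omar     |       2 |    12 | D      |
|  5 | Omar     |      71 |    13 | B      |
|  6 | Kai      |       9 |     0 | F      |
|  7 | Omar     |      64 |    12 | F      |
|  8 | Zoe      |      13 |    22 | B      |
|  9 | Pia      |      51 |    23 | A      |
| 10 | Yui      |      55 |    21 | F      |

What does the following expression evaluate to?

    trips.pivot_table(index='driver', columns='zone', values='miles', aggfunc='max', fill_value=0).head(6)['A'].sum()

155

pivot: rows=driver, cols=zone, max(miles):
zone     A   B  D   F
driver               
Fay     65   0  0   0
Jon     19   0  0  79
Kai      0   0  0   9
Omar     0  71  2  64
Pia     71   0  0   0
Yui      0   0  0  55
Zoe      0  13  0   0
take first 6 rows:
zone     A   B  D   F
driver               
Fay     65   0  0   0
Jon     19   0  0  79
Kai      0   0  0   9
Omar     0  71  2  64
Pia     71   0  0   0
Yui      0   0  0  55
Taking the sum of column 'A' gives 155.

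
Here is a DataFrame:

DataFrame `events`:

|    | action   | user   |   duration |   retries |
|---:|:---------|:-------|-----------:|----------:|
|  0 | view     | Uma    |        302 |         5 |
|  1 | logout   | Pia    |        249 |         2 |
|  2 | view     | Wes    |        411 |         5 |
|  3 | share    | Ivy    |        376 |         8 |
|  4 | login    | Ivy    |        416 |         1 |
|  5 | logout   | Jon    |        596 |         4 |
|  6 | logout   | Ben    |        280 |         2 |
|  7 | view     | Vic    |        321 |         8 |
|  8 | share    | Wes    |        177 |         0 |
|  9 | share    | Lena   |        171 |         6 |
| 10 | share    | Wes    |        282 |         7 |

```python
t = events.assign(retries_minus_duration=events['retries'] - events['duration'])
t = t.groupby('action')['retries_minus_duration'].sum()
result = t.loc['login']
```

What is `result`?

-415

add column retries_minus_duration = events['retries'] - events['duration']:
    action  user  duration  retries  retries_minus_duration
0     view   Uma       302        5                    -297
1   logout   Pia       249        2                    -247
2     view   Wes       411        5                    -406
3    share   Ivy       376        8                    -368
4    login   Ivy       416        1                    -415
5   logout   Jon       596        4                    -592
6   logout   Ben       280        2                    -278
7     view   Vic       321        8                    -313
8    share   Wes       177        0                    -177
9    share  Lena       171        6                    -165
10   share   Wes       282        7                    -275
group by action, sum of retries_minus_duration:
action
login     -415
logout   -1117
share     -985
view     -1016
Name: retries_minus_duration, dtype: int64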